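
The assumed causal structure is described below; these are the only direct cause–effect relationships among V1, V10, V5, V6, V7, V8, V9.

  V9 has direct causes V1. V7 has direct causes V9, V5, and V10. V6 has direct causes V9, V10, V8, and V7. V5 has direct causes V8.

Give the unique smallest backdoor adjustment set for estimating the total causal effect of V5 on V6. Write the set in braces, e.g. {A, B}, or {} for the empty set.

{V8}

Variables eligible for adjustment (non-descendants of V5, excluding V5 and V6): {V1, V10, V8, V9}.
Backdoor paths from V5 to V6:
  P1: V5 <- V8 -> V6
The empty set is not sufficient: P1 (V5 <- V8 -> V6) has no collider blocking it and no conditioned non-collider, so it is open.
Try {V8}:
  P1: blocked at fork node V8 ∈ conditioning set.
{V8} contains no descendant of V5 and blocks every backdoor path.
No other singleton works — e.g. {V1} leaves P1 open — so {V8} is the unique smallest valid adjustment set.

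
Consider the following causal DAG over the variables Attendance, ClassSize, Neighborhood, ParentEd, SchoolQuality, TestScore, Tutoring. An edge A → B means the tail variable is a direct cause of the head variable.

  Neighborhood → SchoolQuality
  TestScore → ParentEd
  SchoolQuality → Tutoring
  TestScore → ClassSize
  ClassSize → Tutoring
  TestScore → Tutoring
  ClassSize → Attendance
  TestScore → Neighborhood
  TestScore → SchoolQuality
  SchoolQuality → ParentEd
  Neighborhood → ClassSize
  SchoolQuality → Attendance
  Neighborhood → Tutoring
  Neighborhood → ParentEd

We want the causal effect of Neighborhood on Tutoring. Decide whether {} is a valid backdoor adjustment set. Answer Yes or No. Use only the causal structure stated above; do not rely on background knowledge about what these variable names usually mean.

No

Backdoor paths from Neighborhood to Tutoring (paths whose first edge points into Neighborhood):
  P1: Neighborhood <- TestScore -> ClassSize -> Tutoring
  P2: Neighborhood <- TestScore -> ClassSize -> Attendance <- SchoolQuality -> Tutoring
  P3: Neighborhood <- TestScore -> SchoolQuality -> Tutoring
  P4: Neighborhood <- TestScore -> SchoolQuality -> Attendance <- ClassSize -> Tutoring
  P5: Neighborhood <- TestScore -> Tutoring
  P6: Neighborhood <- TestScore -> ParentEd <- SchoolQuality -> Tutoring
  P7: Neighborhood <- TestScore -> ParentEd <- SchoolQuality -> Attendance <- ClassSize -> Tutoring
Condition 1 (no descendant of Neighborhood in the set): holds — descendants of Neighborhood are {Attendance, ClassSize, ParentEd, SchoolQuality, Tutoring}; none are in {}.
Condition 2 (every backdoor path blocked by {}):
  P1: open — no interior node is in the conditioning set.
  P2: blocked at collider Attendance (neither it nor any descendant is in the conditioning set).
  P3: open — no interior node is in the conditioning set.
  P4: blocked at collider Attendance (neither it nor any descendant is in the conditioning set).
  P5: open — no interior node is in the conditioning set.
  P6: blocked at collider ParentEd (neither it nor any descendant is in the conditioning set).
  P7: blocked at collider ParentEd (neither it nor any descendant is in the conditioning set).
{} does not satisfy the backdoor criterion.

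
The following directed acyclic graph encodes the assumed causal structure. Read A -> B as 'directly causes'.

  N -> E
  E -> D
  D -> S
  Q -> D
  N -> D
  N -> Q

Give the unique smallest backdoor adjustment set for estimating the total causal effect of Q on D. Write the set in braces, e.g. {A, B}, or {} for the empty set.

Variables eligible for adjustment (non-descendants of Q, excluding Q and D): {E, N}.
Backdoor paths from Q to D:
  P1: Q <- N -> E -> D
  P2: Q <- N -> D
The empty set is not sufficient: P1 (Q <- N -> E -> D) has no collider blocking it and no conditioned non-collider, so it is open.
Try {N}:
  P1: blocked at fork node N ∈ conditioning set.
  P2: blocked at fork node N ∈ conditioning set.
{N} contains no descendant of Q and blocks every backdoor path.
No other singleton works — e.g. {E} leaves P2 open — so {N} is the unique smallest valid adjustment set.

{N}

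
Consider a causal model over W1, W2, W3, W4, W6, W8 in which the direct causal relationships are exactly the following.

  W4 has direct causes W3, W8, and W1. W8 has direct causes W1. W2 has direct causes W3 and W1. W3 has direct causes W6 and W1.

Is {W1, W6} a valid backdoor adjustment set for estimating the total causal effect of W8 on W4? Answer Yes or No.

Backdoor paths from W8 to W4 (paths whose first edge points into W8):
  P1: W8 <- W1 -> W3 -> W4
  P2: W8 <- W1 -> W2 <- W3 -> W4
  P3: W8 <- W1 -> W4
Condition 1 (no descendant of W8 in the set): holds — descendants of W8 are {W4}; none are in {W1, W6}.
Condition 2 (every backdoor path blocked by {W1, W6}):
  P1: blocked at fork node W1 ∈ conditioning set.
  P2: blocked at fork node W1 ∈ conditioning set.
  P3: blocked at fork node W1 ∈ conditioning set.
{W1, W6} satisfies the backdoor criterion.

Yes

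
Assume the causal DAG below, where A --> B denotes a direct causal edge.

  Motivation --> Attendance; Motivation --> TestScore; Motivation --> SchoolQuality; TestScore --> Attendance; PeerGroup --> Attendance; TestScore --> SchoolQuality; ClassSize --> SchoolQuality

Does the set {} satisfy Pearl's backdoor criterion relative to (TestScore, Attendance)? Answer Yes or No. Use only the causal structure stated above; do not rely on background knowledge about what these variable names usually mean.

Backdoor paths from TestScore to Attendance (paths whose first edge points into TestScore):
  P1: TestScore <- Motivation -> Attendance
Condition 1 (no descendant of TestScore in the set): holds — descendants of TestScore are {Attendance, SchoolQuality}; none are in {}.
Condition 2 (every backdoor path blocked by {}):
  P1: open — no interior node is in the conditioning set.
{} does not satisfy the backdoor criterion.

No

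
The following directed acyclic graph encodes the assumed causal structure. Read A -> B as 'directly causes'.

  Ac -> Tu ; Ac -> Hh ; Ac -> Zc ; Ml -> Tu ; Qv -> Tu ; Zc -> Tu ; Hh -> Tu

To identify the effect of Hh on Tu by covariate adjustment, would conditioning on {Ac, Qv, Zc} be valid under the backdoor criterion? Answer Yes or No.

Yes

Backdoor paths from Hh to Tu (paths whose first edge points into Hh):
  P1: Hh <- Ac -> Zc -> Tu
  P2: Hh <- Ac -> Tu
Condition 1 (no descendant of Hh in the set): holds — descendants of Hh are {Tu}; none are in {Ac, Qv, Zc}.
Condition 2 (every backdoor path blocked by {Ac, Qv, Zc}):
  P1: blocked at fork node Ac ∈ conditioning set.
  P2: blocked at fork node Ac ∈ conditioning set.
{Ac, Qv, Zc} satisfies the backdoor criterion.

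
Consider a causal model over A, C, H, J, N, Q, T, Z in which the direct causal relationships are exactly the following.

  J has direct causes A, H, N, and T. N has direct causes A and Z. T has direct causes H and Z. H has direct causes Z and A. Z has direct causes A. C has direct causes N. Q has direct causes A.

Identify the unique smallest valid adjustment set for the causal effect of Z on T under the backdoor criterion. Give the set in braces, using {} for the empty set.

{A}

Variables eligible for adjustment (non-descendants of Z, excluding Z and T): {A, Q}.
Backdoor paths from Z to T:
  P1: Z <- A -> N -> J <- H -> T
  P2: Z <- A -> N -> J <- T
  P3: Z <- A -> H -> T
  P4: Z <- A -> H -> J <- T
  P5: Z <- A -> J <- H -> T
  P6: Z <- A -> J <- T
The empty set is not sufficient: P3 (Z <- A -> H -> T) has no collider blocking it and no conditioned non-collider, so it is open.
Try {A}:
  P1: blocked at fork node A ∈ conditioning set.
  P2: blocked at fork node A ∈ conditioning set.
  P3: blocked at fork node A ∈ conditioning set.
  P4: blocked at fork node A ∈ conditioning set.
  P5: blocked at fork node A ∈ conditioning set.
  P6: blocked at fork node A ∈ conditioning set.
{A} contains no descendant of Z and blocks every backdoor path.
No other singleton works — e.g. {Q} leaves P3 open — so {A} is the unique smallest valid adjustment set.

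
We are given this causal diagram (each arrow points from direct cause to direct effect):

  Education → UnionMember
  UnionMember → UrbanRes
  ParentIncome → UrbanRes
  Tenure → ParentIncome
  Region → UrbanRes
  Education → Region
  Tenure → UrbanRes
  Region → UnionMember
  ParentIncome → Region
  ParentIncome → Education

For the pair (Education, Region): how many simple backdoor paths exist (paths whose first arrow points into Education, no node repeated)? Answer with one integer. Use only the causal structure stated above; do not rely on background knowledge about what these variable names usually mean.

5

A backdoor path from Education to Region is any simple undirected path whose first edge points into Education (i.e. leaves Education via a parent).
Parents of Education: {ParentIncome}.
Enumerating:
  P1: Education <- ParentIncome <- Tenure -> UrbanRes <- Region
  P2: Education <- ParentIncome <- Tenure -> UrbanRes <- UnionMember <- Region
  P3: Education <- ParentIncome -> Region
  P4: Education <- ParentIncome -> UrbanRes <- Region
  P5: Education <- ParentIncome -> UrbanRes <- UnionMember <- Region
That exhausts the simple backdoor paths. Count: 5.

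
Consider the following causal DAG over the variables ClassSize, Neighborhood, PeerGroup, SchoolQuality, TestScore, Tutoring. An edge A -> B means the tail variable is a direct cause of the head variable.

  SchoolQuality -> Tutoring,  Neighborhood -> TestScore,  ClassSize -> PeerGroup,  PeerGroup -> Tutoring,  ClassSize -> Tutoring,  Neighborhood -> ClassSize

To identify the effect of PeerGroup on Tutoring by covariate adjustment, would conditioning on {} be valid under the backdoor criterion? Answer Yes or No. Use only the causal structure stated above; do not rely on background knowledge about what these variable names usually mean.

No

Backdoor paths from PeerGroup to Tutoring (paths whose first edge points into PeerGroup):
  P1: PeerGroup <- ClassSize -> Tutoring
Condition 1 (no descendant of PeerGroup in the set): holds — descendants of PeerGroup are {Tutoring}; none are in {}.
Condition 2 (every backdoor path blocked by {}):
  P1: open — no interior node is in the conditioning set.
{} does not satisfy the backdoor criterion.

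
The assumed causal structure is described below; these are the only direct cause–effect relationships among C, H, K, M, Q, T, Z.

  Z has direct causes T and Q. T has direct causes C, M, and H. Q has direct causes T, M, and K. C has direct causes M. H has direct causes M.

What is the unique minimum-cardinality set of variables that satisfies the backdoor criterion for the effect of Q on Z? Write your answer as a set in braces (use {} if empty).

{T}

Variables eligible for adjustment (non-descendants of Q, excluding Q and Z): {C, H, K, M, T}.
Backdoor paths from Q to Z:
  P1: Q <- M -> C -> T -> Z
  P2: Q <- M -> H -> T -> Z
  P3: Q <- M -> T -> Z
  P4: Q <- T -> Z
The empty set is not sufficient: P1 (Q <- M -> C -> T -> Z) has no collider blocking it and no conditioned non-collider, so it is open.
Try {T}:
  P1: blocked at chain node T ∈ conditioning set.
  P2: blocked at chain node T ∈ conditioning set.
  P3: blocked at chain node T ∈ conditioning set.
  P4: blocked at fork node T ∈ conditioning set.
{T} contains no descendant of Q and blocks every backdoor path.
No other singleton works — e.g. {K} leaves P1 open — so {T} is the unique smallest valid adjustment set.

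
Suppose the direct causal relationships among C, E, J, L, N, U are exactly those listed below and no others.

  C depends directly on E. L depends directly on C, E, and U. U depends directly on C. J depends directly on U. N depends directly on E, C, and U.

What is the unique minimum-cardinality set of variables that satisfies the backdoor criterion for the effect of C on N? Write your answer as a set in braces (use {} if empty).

Variables eligible for adjustment (non-descendants of C, excluding C and N): {E}.
Backdoor paths from C to N:
  P1: C <- E -> N
  P2: C <- E -> L <- U -> N
The empty set is not sufficient: P1 (C <- E -> N) has no collider blocking it and no conditioned non-collider, so it is open.
Try {E}:
  P1: blocked at fork node E ∈ conditioning set.
  P2: blocked at fork node E ∈ conditioning set.
{E} contains no descendant of C and blocks every backdoor path.
{E} is the unique smallest valid adjustment set.

{E}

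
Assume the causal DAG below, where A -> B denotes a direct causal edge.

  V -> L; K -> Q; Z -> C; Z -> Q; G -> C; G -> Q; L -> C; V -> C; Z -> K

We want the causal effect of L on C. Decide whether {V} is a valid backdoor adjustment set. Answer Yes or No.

Yes

Backdoor paths from L to C (paths whose first edge points into L):
  P1: L <- V -> C
Condition 1 (no descendant of L in the set): holds — descendants of L are {C}; none are in {V}.
Condition 2 (every backdoor path blocked by {V}):
  P1: blocked at fork node V ∈ conditioning set.
{V} satisfies the backdoor criterion.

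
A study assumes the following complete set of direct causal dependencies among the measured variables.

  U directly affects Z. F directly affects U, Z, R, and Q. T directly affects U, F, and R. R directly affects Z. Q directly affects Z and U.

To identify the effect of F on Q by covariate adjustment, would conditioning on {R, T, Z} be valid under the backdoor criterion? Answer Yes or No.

Backdoor paths from F to Q (paths whose first edge points into F):
  P1: F <- T -> U <- Q
  P2: F <- T -> U -> Z <- Q
  P3: F <- T -> R -> Z <- Q
  P4: F <- T -> R -> Z <- U <- Q
Condition 1 (no descendant of F in the set): FAILS — R and Z are descendants of F.
Condition 2 (every backdoor path blocked by {R, T, Z}):
  P1: blocked at fork node T ∈ conditioning set.
  P2: blocked at fork node T ∈ conditioning set.
  P3: blocked at fork node T ∈ conditioning set.
  P4: blocked at fork node T ∈ conditioning set.
{R, T, Z} does not satisfy the backdoor criterion.

No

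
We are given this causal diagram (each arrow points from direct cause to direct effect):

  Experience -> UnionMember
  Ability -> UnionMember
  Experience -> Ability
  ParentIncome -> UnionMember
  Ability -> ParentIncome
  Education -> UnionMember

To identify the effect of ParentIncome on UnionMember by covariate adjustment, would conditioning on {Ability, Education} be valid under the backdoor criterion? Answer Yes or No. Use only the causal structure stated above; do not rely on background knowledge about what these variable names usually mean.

Backdoor paths from ParentIncome to UnionMember (paths whose first edge points into ParentIncome):
  P1: ParentIncome <- Ability <- Experience -> UnionMember
  P2: ParentIncome <- Ability -> UnionMember
Condition 1 (no descendant of ParentIncome in the set): holds — descendants of ParentIncome are {UnionMember}; none are in {Ability, Education}.
Condition 2 (every backdoor path blocked by {Ability, Education}):
  P1: blocked at chain node Ability ∈ conditioning set.
  P2: blocked at fork node Ability ∈ conditioning set.
{Ability, Education} satisfies the backdoor criterion.

Yes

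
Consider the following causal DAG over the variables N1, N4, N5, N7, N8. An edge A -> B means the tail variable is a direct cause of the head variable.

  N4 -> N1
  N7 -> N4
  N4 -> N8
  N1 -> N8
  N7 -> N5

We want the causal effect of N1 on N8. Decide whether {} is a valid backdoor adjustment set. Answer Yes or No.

No

Backdoor paths from N1 to N8 (paths whose first edge points into N1):
  P1: N1 <- N4 -> N8
Condition 1 (no descendant of N1 in the set): holds — descendants of N1 are {N8}; none are in {}.
Condition 2 (every backdoor path blocked by {}):
  P1: open — no interior node is in the conditioning set.
{} does not satisfy the backdoor criterion.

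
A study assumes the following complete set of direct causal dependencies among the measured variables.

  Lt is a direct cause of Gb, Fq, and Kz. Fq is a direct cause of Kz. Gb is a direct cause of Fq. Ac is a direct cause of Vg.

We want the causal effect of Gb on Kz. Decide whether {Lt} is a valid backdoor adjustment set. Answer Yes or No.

Yes

Backdoor paths from Gb to Kz (paths whose first edge points into Gb):
  P1: Gb <- Lt -> Fq -> Kz
  P2: Gb <- Lt -> Kz
Condition 1 (no descendant of Gb in the set): holds — descendants of Gb are {Fq, Kz}; none are in {Lt}.
Condition 2 (every backdoor path blocked by {Lt}):
  P1: blocked at fork node Lt ∈ conditioning set.
  P2: blocked at fork node Lt ∈ conditioning set.
{Lt} satisfies the backdoor criterion.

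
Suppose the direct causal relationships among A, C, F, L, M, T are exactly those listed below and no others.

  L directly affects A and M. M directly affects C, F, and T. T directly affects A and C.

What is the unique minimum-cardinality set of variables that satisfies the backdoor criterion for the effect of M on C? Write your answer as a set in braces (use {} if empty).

Variables eligible for adjustment (non-descendants of M, excluding M and C): {L}.
Backdoor paths from M to C:
  P1: M <- L -> A <- T -> C
Each backdoor path contains an unconditioned collider, so every path is already blocked with the empty conditioning set:
  P1: blocked at collider A (neither it nor any descendant is in the conditioning set).
The empty set is therefore the unique smallest valid set.

{}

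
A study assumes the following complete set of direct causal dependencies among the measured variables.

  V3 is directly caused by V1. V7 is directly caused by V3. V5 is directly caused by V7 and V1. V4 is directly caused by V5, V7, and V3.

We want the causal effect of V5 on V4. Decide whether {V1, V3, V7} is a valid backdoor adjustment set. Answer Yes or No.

Backdoor paths from V5 to V4 (paths whose first edge points into V5):
  P1: V5 <- V1 -> V3 -> V7 -> V4
  P2: V5 <- V1 -> V3 -> V4
  P3: V5 <- V7 <- V3 -> V4
  P4: V5 <- V7 -> V4
Condition 1 (no descendant of V5 in the set): holds — descendants of V5 are {V4}; none are in {V1, V3, V7}.
Condition 2 (every backdoor path blocked by {V1, V3, V7}):
  P1: blocked at fork node V1 ∈ conditioning set.
  P2: blocked at fork node V1 ∈ conditioning set.
  P3: blocked at chain node V7 ∈ conditioning set.
  P4: blocked at fork node V7 ∈ conditioning set.
{V1, V3, V7} satisfies the backdoor criterion.

Yes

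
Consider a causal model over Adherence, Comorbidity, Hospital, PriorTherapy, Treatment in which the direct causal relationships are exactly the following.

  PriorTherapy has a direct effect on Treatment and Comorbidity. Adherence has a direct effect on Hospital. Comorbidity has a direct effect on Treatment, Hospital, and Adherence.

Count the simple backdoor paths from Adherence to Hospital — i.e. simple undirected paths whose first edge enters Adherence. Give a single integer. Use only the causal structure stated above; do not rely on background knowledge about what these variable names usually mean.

A backdoor path from Adherence to Hospital is any simple undirected path whose first edge points into Adherence (i.e. leaves Adherence via a parent).
Parents of Adherence: {Comorbidity}.
Enumerating:
  P1: Adherence <- Comorbidity -> Hospital
That exhausts the simple backdoor paths. Count: 1.

1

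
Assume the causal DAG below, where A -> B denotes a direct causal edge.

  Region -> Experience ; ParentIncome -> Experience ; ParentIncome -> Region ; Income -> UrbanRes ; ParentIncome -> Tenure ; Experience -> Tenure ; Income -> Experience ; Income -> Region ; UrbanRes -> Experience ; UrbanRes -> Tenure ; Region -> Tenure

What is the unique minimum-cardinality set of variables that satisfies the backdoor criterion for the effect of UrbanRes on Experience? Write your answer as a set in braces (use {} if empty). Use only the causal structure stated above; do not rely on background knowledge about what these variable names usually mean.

{Income}

Variables eligible for adjustment (non-descendants of UrbanRes, excluding UrbanRes and Experience): {Income, ParentIncome, Region}.
Backdoor paths from UrbanRes to Experience:
  P1: UrbanRes <- Income -> Region <- ParentIncome -> Experience
  P2: UrbanRes <- Income -> Region <- ParentIncome -> Tenure <- Experience
  P3: UrbanRes <- Income -> Region -> Experience
  P4: UrbanRes <- Income -> Region -> Tenure <- ParentIncome -> Experience
  P5: UrbanRes <- Income -> Region -> Tenure <- Experience
  P6: UrbanRes <- Income -> Experience
The empty set is not sufficient: P3 (UrbanRes <- Income -> Region -> Experience) has no collider blocking it and no conditioned non-collider, so it is open.
Try {Income}:
  P1: blocked at fork node Income ∈ conditioning set.
  P2: blocked at fork node Income ∈ conditioning set.
  P3: blocked at fork node Income ∈ conditioning set.
  P4: blocked at fork node Income ∈ conditioning set.
  P5: blocked at fork node Income ∈ conditioning set.
  P6: blocked at fork node Income ∈ conditioning set.
{Income} contains no descendant of UrbanRes and blocks every backdoor path.
No other singleton works — e.g. {ParentIncome} leaves P3 open — so {Income} is the unique smallest valid adjustment set.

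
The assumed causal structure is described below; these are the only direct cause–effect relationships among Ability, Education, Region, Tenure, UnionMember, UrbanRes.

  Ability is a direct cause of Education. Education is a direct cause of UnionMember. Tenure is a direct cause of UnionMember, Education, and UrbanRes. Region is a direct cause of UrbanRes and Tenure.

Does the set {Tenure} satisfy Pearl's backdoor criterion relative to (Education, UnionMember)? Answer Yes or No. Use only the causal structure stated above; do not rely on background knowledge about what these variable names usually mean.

Yes

Backdoor paths from Education to UnionMember (paths whose first edge points into Education):
  P1: Education <- Tenure -> UnionMember
Condition 1 (no descendant of Education in the set): holds — descendants of Education are {UnionMember}; none are in {Tenure}.
Condition 2 (every backdoor path blocked by {Tenure}):
  P1: blocked at fork node Tenure ∈ conditioning set.
{Tenure} satisfies the backdoor criterion.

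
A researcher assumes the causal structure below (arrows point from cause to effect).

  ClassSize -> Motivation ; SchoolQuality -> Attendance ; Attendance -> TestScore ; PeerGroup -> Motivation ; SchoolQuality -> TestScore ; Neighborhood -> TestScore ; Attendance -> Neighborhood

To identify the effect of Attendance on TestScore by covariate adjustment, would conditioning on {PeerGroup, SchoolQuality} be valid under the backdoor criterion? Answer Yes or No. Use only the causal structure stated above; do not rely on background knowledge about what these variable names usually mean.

Yes

Backdoor paths from Attendance to TestScore (paths whose first edge points into Attendance):
  P1: Attendance <- SchoolQuality -> TestScore
Condition 1 (no descendant of Attendance in the set): holds — descendants of Attendance are {Neighborhood, TestScore}; none are in {PeerGroup, SchoolQuality}.
Condition 2 (every backdoor path blocked by {PeerGroup, SchoolQuality}):
  P1: blocked at fork node SchoolQuality ∈ conditioning set.
{PeerGroup, SchoolQuality} satisfies the backdoor criterion.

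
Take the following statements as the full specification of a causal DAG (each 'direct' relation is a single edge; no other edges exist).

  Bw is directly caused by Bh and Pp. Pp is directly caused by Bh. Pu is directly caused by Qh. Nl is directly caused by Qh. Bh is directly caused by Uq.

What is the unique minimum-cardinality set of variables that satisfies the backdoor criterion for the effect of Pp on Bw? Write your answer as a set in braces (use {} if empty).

{Bh}

Variables eligible for adjustment (non-descendants of Pp, excluding Pp and Bw): {Bh, Nl, Pu, Qh, Uq}.
Backdoor paths from Pp to Bw:
  P1: Pp <- Bh -> Bw
The empty set is not sufficient: P1 (Pp <- Bh -> Bw) has no collider blocking it and no conditioned non-collider, so it is open.
Try {Bh}:
  P1: blocked at fork node Bh ∈ conditioning set.
{Bh} contains no descendant of Pp and blocks every backdoor path.
No other singleton works — e.g. {Qh} leaves P1 open — so {Bh} is the unique smallest valid adjustment set.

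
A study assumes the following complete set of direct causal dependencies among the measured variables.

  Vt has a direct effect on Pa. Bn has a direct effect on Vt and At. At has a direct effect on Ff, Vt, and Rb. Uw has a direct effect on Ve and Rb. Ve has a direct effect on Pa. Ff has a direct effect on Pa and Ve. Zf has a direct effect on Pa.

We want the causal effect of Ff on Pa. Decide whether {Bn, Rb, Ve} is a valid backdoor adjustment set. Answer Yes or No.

Backdoor paths from Ff to Pa (paths whose first edge points into Ff):
  P1: Ff <- At <- Bn -> Vt -> Pa
  P2: Ff <- At -> Vt -> Pa
  P3: Ff <- At -> Rb <- Uw -> Ve -> Pa
Condition 1 (no descendant of Ff in the set): FAILS — Ve is a descendant of Ff.
Condition 2 (every backdoor path blocked by {Bn, Rb, Ve}):
  P1: blocked at fork node Bn ∈ conditioning set.
  P2: open — no interior node is in the conditioning set.
  P3: blocked at chain node Ve ∈ conditioning set.
{Bn, Rb, Ve} does not satisfy the backdoor criterion.

No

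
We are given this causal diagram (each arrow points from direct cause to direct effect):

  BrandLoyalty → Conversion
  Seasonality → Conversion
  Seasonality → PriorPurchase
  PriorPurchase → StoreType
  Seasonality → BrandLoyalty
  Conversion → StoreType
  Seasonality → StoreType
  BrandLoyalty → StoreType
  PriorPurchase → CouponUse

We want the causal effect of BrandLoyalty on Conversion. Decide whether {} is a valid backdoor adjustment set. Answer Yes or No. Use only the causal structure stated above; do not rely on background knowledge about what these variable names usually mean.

No

Backdoor paths from BrandLoyalty to Conversion (paths whose first edge points into BrandLoyalty):
  P1: BrandLoyalty <- Seasonality -> PriorPurchase -> StoreType <- Conversion
  P2: BrandLoyalty <- Seasonality -> Conversion
  P3: BrandLoyalty <- Seasonality -> StoreType <- Conversion
Condition 1 (no descendant of BrandLoyalty in the set): holds — descendants of BrandLoyalty are {Conversion, StoreType}; none are in {}.
Condition 2 (every backdoor path blocked by {}):
  P1: blocked at collider StoreType (neither it nor any descendant is in the conditioning set).
  P2: open — no interior node is in the conditioning set.
  P3: blocked at collider StoreType (neither it nor any descendant is in the conditioning set).
{} does not satisfy the backdoor criterion.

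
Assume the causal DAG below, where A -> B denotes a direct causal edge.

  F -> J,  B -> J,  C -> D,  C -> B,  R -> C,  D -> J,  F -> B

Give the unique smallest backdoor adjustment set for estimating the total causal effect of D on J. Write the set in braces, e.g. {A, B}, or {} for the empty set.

Variables eligible for adjustment (non-descendants of D, excluding D and J): {B, C, F, R}.
Backdoor paths from D to J:
  P1: D <- C -> B <- F -> J
  P2: D <- C -> B -> J
The empty set is not sufficient: P2 (D <- C -> B -> J) has no collider blocking it and no conditioned non-collider, so it is open.
Try {C}:
  P1: blocked at fork node C ∈ conditioning set.
  P2: blocked at fork node C ∈ conditioning set.
{C} contains no descendant of D and blocks every backdoor path.
No other singleton works — e.g. {R} leaves P2 open — so {C} is the unique smallest valid adjustment set.

{C}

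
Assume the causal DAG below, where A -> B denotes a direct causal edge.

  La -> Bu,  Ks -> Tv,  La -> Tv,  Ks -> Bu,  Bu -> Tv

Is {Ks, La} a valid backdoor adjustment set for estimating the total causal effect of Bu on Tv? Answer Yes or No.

Yes

Backdoor paths from Bu to Tv (paths whose first edge points into Bu):
  P1: Bu <- La -> Tv
  P2: Bu <- Ks -> Tv
Condition 1 (no descendant of Bu in the set): holds — descendants of Bu are {Tv}; none are in {Ks, La}.
Condition 2 (every backdoor path blocked by {Ks, La}):
  P1: blocked at fork node La ∈ conditioning set.
  P2: blocked at fork node Ks ∈ conditioning set.
{Ks, La} satisfies the backdoor criterion.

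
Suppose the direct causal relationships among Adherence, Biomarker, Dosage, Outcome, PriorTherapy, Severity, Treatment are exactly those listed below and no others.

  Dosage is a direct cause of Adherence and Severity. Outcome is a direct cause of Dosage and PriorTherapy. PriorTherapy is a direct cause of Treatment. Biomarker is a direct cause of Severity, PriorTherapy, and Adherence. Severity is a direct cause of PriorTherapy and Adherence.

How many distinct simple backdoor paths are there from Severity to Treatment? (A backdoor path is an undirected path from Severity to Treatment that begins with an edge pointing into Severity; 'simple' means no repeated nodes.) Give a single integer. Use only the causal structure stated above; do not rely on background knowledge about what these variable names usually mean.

A backdoor path from Severity to Treatment is any simple undirected path whose first edge points into Severity (i.e. leaves Severity via a parent).
Parents of Severity: {Biomarker, Dosage}.
Enumerating:
  P1: Severity <- Dosage <- Outcome -> PriorTherapy -> Treatment
  P2: Severity <- Dosage -> Adherence <- Biomarker -> PriorTherapy -> Treatment
  P3: Severity <- Biomarker -> PriorTherapy -> Treatment
  P4: Severity <- Biomarker -> Adherence <- Dosage <- Outcome -> PriorTherapy -> Treatment
That exhausts the simple backdoor paths. Count: 4.

4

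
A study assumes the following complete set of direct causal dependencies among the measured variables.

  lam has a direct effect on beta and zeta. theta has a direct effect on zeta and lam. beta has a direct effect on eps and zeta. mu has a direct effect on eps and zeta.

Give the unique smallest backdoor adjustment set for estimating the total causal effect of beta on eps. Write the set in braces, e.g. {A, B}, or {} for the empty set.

{}

Variables eligible for adjustment (non-descendants of beta, excluding beta and eps): {lam, mu, theta}.
Backdoor paths from beta to eps:
  P1: beta <- lam <- theta -> zeta <- mu -> eps
  P2: beta <- lam -> zeta <- mu -> eps
Each backdoor path contains an unconditioned collider, so every path is already blocked with the empty conditioning set:
  P1: blocked at collider zeta (neither it nor any descendant is in the conditioning set).
  P2: blocked at collider zeta (neither it nor any descendant is in the conditioning set).
The empty set is therefore the unique smallest valid set.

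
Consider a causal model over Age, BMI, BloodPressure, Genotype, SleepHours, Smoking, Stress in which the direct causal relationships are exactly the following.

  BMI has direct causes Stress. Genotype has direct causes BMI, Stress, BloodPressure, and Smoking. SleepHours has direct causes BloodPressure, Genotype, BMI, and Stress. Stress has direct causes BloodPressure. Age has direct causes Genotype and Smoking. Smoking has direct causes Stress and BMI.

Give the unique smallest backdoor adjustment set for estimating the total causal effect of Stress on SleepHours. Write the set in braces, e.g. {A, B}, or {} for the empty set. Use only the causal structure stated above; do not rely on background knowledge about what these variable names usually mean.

{BloodPressure}

Variables eligible for adjustment (non-descendants of Stress, excluding Stress and SleepHours): {BloodPressure}.
Backdoor paths from Stress to SleepHours:
  P1: Stress <- BloodPressure -> Genotype <- BMI -> SleepHours
  P2: Stress <- BloodPressure -> Genotype <- Smoking <- BMI -> SleepHours
  P3: Stress <- BloodPressure -> Genotype -> SleepHours
  P4: Stress <- BloodPressure -> Genotype -> Age <- Smoking <- BMI -> SleepHours
  P5: Stress <- BloodPressure -> SleepHours
The empty set is not sufficient: P3 (Stress <- BloodPressure -> Genotype -> SleepHours) has no collider blocking it and no conditioned non-collider, so it is open.
Try {BloodPressure}:
  P1: blocked at fork node BloodPressure ∈ conditioning set.
  P2: blocked at fork node BloodPressure ∈ conditioning set.
  P3: blocked at fork node BloodPressure ∈ conditioning set.
  P4: blocked at fork node BloodPressure ∈ conditioning set.
  P5: blocked at fork node BloodPressure ∈ conditioning set.
{BloodPressure} contains no descendant of Stress and blocks every backdoor path.
{BloodPressure} is the unique smallest valid adjustment set.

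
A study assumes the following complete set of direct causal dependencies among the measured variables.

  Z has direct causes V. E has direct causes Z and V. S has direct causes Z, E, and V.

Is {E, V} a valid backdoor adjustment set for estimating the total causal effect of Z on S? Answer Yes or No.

Backdoor paths from Z to S (paths whose first edge points into Z):
  P1: Z <- V -> E -> S
  P2: Z <- V -> S
Condition 1 (no descendant of Z in the set): FAILS — E is a descendant of Z.
Condition 2 (every backdoor path blocked by {E, V}):
  P1: blocked at fork node V ∈ conditioning set.
  P2: blocked at fork node V ∈ conditioning set.
{E, V} does not satisfy the backdoor criterion.

No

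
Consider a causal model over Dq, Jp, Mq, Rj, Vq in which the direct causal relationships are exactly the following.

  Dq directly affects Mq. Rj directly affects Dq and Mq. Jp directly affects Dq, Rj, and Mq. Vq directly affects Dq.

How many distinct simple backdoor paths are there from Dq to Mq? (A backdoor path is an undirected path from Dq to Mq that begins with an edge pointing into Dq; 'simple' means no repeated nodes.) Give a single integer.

4

A backdoor path from Dq to Mq is any simple undirected path whose first edge points into Dq (i.e. leaves Dq via a parent).
Parents of Dq: {Jp, Rj, Vq}.
Enumerating:
  P1: Dq <- Jp -> Rj -> Mq
  P2: Dq <- Jp -> Mq
  P3: Dq <- Rj <- Jp -> Mq
  P4: Dq <- Rj -> Mq
That exhausts the simple backdoor paths. Count: 4.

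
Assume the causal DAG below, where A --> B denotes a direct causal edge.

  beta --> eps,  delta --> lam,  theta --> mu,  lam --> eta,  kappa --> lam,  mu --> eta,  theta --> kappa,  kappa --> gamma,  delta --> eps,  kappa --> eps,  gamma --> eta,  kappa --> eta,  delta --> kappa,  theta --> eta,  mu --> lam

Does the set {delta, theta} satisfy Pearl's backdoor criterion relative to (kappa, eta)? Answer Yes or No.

Backdoor paths from kappa to eta (paths whose first edge points into kappa):
  P1: kappa <- delta -> lam <- mu <- theta -> eta
  P2: kappa <- delta -> lam <- mu -> eta
  P3: kappa <- delta -> lam -> eta
  P4: kappa <- theta -> mu -> lam -> eta
  P5: kappa <- theta -> mu -> eta
  P6: kappa <- theta -> eta
Condition 1 (no descendant of kappa in the set): holds — descendants of kappa are {eps, eta, gamma, lam}; none are in {delta, theta}.
Condition 2 (every backdoor path blocked by {delta, theta}):
  P1: blocked at fork node delta ∈ conditioning set.
  P2: blocked at fork node delta ∈ conditioning set.
  P3: blocked at fork node delta ∈ conditioning set.
  P4: blocked at fork node theta ∈ conditioning set.
  P5: blocked at fork node theta ∈ conditioning set.
  P6: blocked at fork node theta ∈ conditioning set.
{delta, theta} satisfies the backdoor criterion.

Yes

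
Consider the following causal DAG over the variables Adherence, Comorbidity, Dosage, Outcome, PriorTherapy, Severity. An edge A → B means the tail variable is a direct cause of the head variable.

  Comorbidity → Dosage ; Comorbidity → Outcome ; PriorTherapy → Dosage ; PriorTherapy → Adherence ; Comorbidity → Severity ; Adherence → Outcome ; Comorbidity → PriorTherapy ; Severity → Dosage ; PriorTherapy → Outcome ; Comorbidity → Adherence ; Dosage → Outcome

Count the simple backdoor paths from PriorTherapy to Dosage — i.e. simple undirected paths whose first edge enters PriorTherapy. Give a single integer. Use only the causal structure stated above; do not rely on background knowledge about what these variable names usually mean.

A backdoor path from PriorTherapy to Dosage is any simple undirected path whose first edge points into PriorTherapy (i.e. leaves PriorTherapy via a parent).
Parents of PriorTherapy: {Comorbidity}.
Enumerating:
  P1: PriorTherapy <- Comorbidity -> Severity -> Dosage
  P2: PriorTherapy <- Comorbidity -> Dosage
  P3: PriorTherapy <- Comorbidity -> Adherence -> Outcome <- Dosage
  P4: PriorTherapy <- Comorbidity -> Outcome <- Dosage
That exhausts the simple backdoor paths. Count: 4.

4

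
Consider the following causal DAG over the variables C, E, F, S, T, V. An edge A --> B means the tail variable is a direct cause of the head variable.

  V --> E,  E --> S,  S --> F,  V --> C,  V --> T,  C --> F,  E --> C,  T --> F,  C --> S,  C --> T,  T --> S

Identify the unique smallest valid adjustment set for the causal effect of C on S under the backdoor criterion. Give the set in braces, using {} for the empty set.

Variables eligible for adjustment (non-descendants of C, excluding C and S): {E, V}.
Backdoor paths from C to S:
  P1: C <- V -> E -> S
  P2: C <- V -> T -> S
  P3: C <- V -> T -> F <- S
  P4: C <- E <- V -> T -> S
  P5: C <- E <- V -> T -> F <- S
  P6: C <- E -> S
The empty set is not sufficient: P1 (C <- V -> E -> S) has no collider blocking it and no conditioned non-collider, so it is open.
Try {E, V}:
  P1: blocked at fork node V ∈ conditioning set.
  P2: blocked at fork node V ∈ conditioning set.
  P3: blocked at fork node V ∈ conditioning set.
  P4: blocked at chain node E ∈ conditioning set.
  P5: blocked at chain node E ∈ conditioning set.
  P6: blocked at fork node E ∈ conditioning set.
{E, V} contains no descendant of C and blocks every backdoor path.
Every element of {E, V} is needed (dropping E leaves P6 open; dropping V leaves P2 open), so no proper subset is valid.
Among all size-2 subsets of the eligible variables, only {E, V} blocks every backdoor path, so it is the unique smallest valid adjustment set.

{E, V}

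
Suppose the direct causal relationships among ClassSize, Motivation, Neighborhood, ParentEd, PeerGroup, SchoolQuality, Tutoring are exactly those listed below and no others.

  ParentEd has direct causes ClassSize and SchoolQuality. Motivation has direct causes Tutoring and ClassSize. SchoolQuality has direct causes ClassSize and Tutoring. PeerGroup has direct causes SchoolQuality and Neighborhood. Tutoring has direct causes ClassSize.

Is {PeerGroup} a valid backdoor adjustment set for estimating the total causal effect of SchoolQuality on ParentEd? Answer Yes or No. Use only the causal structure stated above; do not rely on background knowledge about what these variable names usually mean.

No

Backdoor paths from SchoolQuality to ParentEd (paths whose first edge points into SchoolQuality):
  P1: SchoolQuality <- ClassSize -> ParentEd
  P2: SchoolQuality <- Tutoring <- ClassSize -> ParentEd
  P3: SchoolQuality <- Tutoring -> Motivation <- ClassSize -> ParentEd
Condition 1 (no descendant of SchoolQuality in the set): FAILS — PeerGroup is a descendant of SchoolQuality.
Condition 2 (every backdoor path blocked by {PeerGroup}):
  P1: open — no interior node is in the conditioning set.
  P2: open — no interior node is in the conditioning set.
  P3: blocked at collider Motivation (neither it nor any descendant is in the conditioning set).
{PeerGroup} does not satisfy the backdoor criterion.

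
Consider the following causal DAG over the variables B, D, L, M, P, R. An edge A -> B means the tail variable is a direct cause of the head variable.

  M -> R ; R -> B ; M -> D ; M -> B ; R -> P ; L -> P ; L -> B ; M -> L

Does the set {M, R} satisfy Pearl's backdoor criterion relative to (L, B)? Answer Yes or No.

Yes

Backdoor paths from L to B (paths whose first edge points into L):
  P1: L <- M -> R -> B
  P2: L <- M -> B
Condition 1 (no descendant of L in the set): holds — descendants of L are {B, P}; none are in {M, R}.
Condition 2 (every backdoor path blocked by {M, R}):
  P1: blocked at fork node M ∈ conditioning set.
  P2: blocked at fork node M ∈ conditioning set.
{M, R} satisfies the backdoor criterion.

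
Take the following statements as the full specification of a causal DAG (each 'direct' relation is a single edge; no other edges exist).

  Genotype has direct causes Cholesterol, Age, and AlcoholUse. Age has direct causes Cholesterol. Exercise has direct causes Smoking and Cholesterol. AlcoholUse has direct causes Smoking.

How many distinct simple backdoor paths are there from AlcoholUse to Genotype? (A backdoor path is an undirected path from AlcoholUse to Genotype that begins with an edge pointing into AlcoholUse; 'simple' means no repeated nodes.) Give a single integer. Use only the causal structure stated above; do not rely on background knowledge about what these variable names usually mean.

2

A backdoor path from AlcoholUse to Genotype is any simple undirected path whose first edge points into AlcoholUse (i.e. leaves AlcoholUse via a parent).
Parents of AlcoholUse: {Smoking}.
Enumerating:
  P1: AlcoholUse <- Smoking -> Exercise <- Cholesterol -> Age -> Genotype
  P2: AlcoholUse <- Smoking -> Exercise <- Cholesterol -> Genotype
That exhausts the simple backdoor paths. Count: 2.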